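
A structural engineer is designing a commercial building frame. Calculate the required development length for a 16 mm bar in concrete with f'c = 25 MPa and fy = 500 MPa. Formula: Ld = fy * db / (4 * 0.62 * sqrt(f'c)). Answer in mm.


Ld = (fy * db) / (4 * 0.62 * sqrt(f'c))
= (500 * 16) / (4 * 0.62 * sqrt(25))
= 8000 / 12.4
= 645.16 mm

645.16 mm


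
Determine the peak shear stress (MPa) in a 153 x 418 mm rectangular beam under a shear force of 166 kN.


A = b * h = 153 * 418 = 63954 mm^2
V = 166 kN = 166000.0 N
tau_max = 1.5 * V / A = 1.5 * 166000.0 / 63954
= 3.8934 MPa

3.8934 MPa


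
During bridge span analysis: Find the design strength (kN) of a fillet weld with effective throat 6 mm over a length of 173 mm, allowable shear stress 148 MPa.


Strength = throat * length * allowable stress
= 6 * 173 * 148 N
= 153624 N
= 153.62 kN

153.62 kN


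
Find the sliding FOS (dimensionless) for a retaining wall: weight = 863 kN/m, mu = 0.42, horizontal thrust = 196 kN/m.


Resisting force = mu * W = 0.42 * 863 = 362.46 kN/m
FOS = Resisting / Driving = 362.46 / 196
= 1.8493 (dimensionless)

1.8493 (dimensionless)


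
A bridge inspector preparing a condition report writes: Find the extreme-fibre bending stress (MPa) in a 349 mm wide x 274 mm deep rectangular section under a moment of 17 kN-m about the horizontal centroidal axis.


I = b * h^3 / 12 = 349 * 274^3 / 12 = 598268131.33 mm^4
y = h / 2 = 274 / 2 = 137.0 mm
M = 17 kN-m = 17000000.0 N-mm
sigma = M * y / I = 17000000.0 * 137.0 / 598268131.33
= 3.89 MPa

3.89 MPa


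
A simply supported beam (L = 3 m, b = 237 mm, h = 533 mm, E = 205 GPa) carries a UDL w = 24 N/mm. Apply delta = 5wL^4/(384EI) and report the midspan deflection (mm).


I = 237 * 533^3 / 12 = 2990533880.75 mm^4
L = 3000.0 mm, w = 24 N/mm, E = 205000.0 MPa
delta = 5 * w * L^4 / (384 * E * I)
= 5 * 24 * 3000.0^4 / (384 * 205000.0 * 2990533880.75)
= 0.0413 mm

0.0413 mm


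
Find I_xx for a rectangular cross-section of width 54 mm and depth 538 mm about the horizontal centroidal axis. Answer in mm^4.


I = b * h^3 / 12
= 54 * 538^3 / 12
= 54 * 155720872 / 12
= 700743924.0 mm^4

700743924.0 mm^4


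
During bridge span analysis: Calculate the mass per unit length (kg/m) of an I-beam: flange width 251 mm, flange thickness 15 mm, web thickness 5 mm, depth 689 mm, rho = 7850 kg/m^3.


A_flanges = 2 * 251 * 15 = 7530 mm^2
A_web = (689 - 2 * 15) * 5 = 3295 mm^2
A_total = 7530 + 3295 = 10825 mm^2 = 0.010825 m^2
Weight = rho * A = 7850 * 0.010825 = 84.9762 kg/m

84.9762 kg/m


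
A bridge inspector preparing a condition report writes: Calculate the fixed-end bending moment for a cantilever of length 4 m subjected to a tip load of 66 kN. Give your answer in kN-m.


For a cantilever with a point load at the free end:
M_max = P * L = 66 * 4 = 264 kN-m

264 kN-m


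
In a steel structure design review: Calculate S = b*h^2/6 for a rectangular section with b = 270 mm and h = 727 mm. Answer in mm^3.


S = b * h^2 / 6
= 270 * 727^2 / 6
= 270 * 528529 / 6
= 23783805.0 mm^3

23783805.0 mm^3


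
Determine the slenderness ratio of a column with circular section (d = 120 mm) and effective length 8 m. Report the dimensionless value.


Radius of gyration r = d / 4 = 120 / 4 = 30.0 mm
L_eff = 8000.0 mm
Slenderness ratio = L / r = 8000.0 / 30.0 = 266.67 (dimensionless)

266.67 (dimensionless)


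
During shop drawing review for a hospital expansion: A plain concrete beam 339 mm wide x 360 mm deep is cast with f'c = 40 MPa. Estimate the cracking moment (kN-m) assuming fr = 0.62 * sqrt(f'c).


fr = 0.62 * sqrt(40) = 0.62 * 6.3246 = 3.9212 MPa
I = 339 * 360^3 / 12 = 1318032000.0 mm^4
y_t = 180.0 mm
M_cr = fr * I / y_t = 3.9212 * 1318032000.0 / 180.0 N-mm
= 28.7128 kN-m

28.7128 kN-m


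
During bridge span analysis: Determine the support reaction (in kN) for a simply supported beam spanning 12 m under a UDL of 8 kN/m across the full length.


Total load = w * L = 8 * 12 = 96 kN
By symmetry, each reaction R = total / 2 = 96 / 2 = 48.0 kN

48.0 kN


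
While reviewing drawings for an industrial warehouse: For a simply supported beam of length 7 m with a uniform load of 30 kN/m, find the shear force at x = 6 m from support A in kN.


R_A = w * L / 2 = 30 * 7 / 2 = 105.0 kN
V(x) = R_A - w * x = 105.0 - 30 * 6
= -75.0 kN

-75.0 kN


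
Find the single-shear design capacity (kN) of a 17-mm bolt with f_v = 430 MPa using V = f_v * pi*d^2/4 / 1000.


A = pi * d^2 / 4 = pi * 17^2 / 4 = 226.9801 mm^2
V = f_v * A / 1000 = 430 * 226.9801 / 1000
= 97.6014 kN

97.6014 kN


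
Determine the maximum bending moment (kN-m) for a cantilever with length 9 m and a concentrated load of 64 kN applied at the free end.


For a cantilever with a point load at the free end:
M_max = P * L = 64 * 9 = 576 kN-m

576 kN-m


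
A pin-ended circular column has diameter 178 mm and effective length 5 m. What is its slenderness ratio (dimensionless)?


Radius of gyration r = d / 4 = 178 / 4 = 44.5 mm
L_eff = 5000.0 mm
Slenderness ratio = L / r = 5000.0 / 44.5 = 112.36 (dimensionless)

112.36 (dimensionless)


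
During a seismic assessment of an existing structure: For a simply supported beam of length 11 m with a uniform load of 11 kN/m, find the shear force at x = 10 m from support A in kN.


R_A = w * L / 2 = 11 * 11 / 2 = 60.5 kN
V(x) = R_A - w * x = 60.5 - 11 * 10
= -49.5 kN

-49.5 kN


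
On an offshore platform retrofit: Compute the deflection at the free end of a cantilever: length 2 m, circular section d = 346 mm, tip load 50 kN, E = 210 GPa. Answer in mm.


I = pi * d^4 / 64 = pi * 346^4 / 64 = 703516510.07 mm^4
L = 2000.0 mm, P = 50000.0 N, E = 210000.0 MPa
delta = P * L^3 / (3 * E * I)
= 50000.0 * 2000.0^3 / (3 * 210000.0 * 703516510.07)
= 0.9025 mm

0.9025 mm


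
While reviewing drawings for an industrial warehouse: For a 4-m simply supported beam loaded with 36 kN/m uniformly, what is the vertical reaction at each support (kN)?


Total load = w * L = 36 * 4 = 144 kN
By symmetry, each reaction R = total / 2 = 144 / 2 = 72.0 kN

72.0 kN


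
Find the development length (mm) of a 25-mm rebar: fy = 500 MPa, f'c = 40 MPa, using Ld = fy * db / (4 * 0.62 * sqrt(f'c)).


Ld = (fy * db) / (4 * 0.62 * sqrt(f'c))
= (500 * 25) / (4 * 0.62 * sqrt(40))
= 12500 / 15.6849
= 796.94 mm

796.94 mm


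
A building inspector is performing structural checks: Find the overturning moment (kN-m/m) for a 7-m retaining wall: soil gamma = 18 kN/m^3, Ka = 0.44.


Pa = 0.5 * Ka * gamma * H^2
= 0.5 * 0.44 * 18 * 7^2
= 194.04 kN/m
Arm = H / 3 = 7 / 3 = 2.3333 m
Mo = Pa * arm = Pa * H / 3 = 194.04 * 7 / 3 = 452.76 kN-m/m

452.76 kN-m/m


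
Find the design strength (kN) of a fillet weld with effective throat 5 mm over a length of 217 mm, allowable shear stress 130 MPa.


Strength = throat * length * allowable stress
= 5 * 217 * 130 N
= 141050 N
= 141.05 kN

141.05 kN


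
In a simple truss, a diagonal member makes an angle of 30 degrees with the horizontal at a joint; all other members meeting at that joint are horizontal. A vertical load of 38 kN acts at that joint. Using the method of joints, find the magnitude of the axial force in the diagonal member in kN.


At the joint, only the diagonal has a vertical component, so vertical equilibrium gives:
F * sin(30) = 38
F = 38 / sin(30)
= 38 / 0.5
= 76.0 kN

76.0 kN


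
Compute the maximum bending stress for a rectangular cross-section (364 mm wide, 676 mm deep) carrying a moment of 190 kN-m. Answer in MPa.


I = b * h^3 / 12 = 364 * 676^3 / 12 = 9370445205.33 mm^4
y = h / 2 = 676 / 2 = 338.0 mm
M = 190 kN-m = 190000000.0 N-mm
sigma = M * y / I = 190000000.0 * 338.0 / 9370445205.33
= 6.85 MPa

6.85 MPa


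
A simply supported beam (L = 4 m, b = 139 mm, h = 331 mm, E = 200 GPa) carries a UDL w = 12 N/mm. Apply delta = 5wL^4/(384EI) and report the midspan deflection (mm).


I = 139 * 331^3 / 12 = 420066004.08 mm^4
L = 4000.0 mm, w = 12 N/mm, E = 200000.0 MPa
delta = 5 * w * L^4 / (384 * E * I)
= 5 * 12 * 4000.0^4 / (384 * 200000.0 * 420066004.08)
= 0.4761 mm

0.4761 mm


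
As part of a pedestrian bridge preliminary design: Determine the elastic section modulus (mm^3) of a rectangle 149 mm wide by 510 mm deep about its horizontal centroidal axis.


S = b * h^2 / 6
= 149 * 510^2 / 6
= 149 * 260100 / 6
= 6459150.0 mm^3

6459150.0 mm^3


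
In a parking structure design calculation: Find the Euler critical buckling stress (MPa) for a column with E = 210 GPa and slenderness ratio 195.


sigma_cr = pi^2 * E / lambda^2
= 9.8696 * 210000.0 / 195^2
= 9.8696 * 210000.0 / 38025
= 54.5067 MPa

54.5067 MPa


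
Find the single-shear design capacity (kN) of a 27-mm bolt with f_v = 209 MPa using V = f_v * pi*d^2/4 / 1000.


A = pi * d^2 / 4 = pi * 27^2 / 4 = 572.5553 mm^2
V = f_v * A / 1000 = 209 * 572.5553 / 1000
= 119.664 kN

119.664 kN


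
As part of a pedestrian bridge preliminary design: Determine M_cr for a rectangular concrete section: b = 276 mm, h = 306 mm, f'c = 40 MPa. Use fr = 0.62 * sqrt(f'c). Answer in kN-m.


fr = 0.62 * sqrt(40) = 0.62 * 6.3246 = 3.9212 MPa
I = 276 * 306^3 / 12 = 659010168.0 mm^4
y_t = 153.0 mm
M_cr = fr * I / y_t = 3.9212 * 659010168.0 / 153.0 N-mm
= 16.8897 kN-m

16.8897 kN-m


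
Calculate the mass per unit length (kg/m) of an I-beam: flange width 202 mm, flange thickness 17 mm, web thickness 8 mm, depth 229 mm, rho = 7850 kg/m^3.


A_flanges = 2 * 202 * 17 = 6868 mm^2
A_web = (229 - 2 * 17) * 8 = 1560 mm^2
A_total = 6868 + 1560 = 8428 mm^2 = 0.008428 m^2
Weight = rho * A = 7850 * 0.008428 = 66.1598 kg/m

66.1598 kg/m


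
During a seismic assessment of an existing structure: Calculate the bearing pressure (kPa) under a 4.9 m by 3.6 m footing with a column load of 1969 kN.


A = 4.9 * 3.6 = 17.64 m^2
q = P / A = 1969 / 17.64
= 111.6213 kPa

111.6213 kPa


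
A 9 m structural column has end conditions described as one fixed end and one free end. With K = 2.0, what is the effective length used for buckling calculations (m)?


L_eff = K * L
= 2.0 * 9
= 18.0 m

18.0 m


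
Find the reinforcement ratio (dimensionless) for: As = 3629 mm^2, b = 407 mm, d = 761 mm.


rho = As / (b * d)
= 3629 / (407 * 761)
= 3629 / 309727
= 0.011717 (dimensionless)

0.011717 (dimensionless)


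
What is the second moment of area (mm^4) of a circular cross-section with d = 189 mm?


r = d / 2 = 189 / 2 = 94.5 mm
I = pi * r^4 / 4 = pi * 94.5^4 / 4
= 62635004.85 mm^4

62635004.85 mm^4


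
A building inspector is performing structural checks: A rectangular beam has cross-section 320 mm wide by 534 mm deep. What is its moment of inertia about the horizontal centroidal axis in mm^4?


I = b * h^3 / 12
= 320 * 534^3 / 12
= 320 * 152273304 / 12
= 4060621440.0 mm^4

4060621440.0 mm^4


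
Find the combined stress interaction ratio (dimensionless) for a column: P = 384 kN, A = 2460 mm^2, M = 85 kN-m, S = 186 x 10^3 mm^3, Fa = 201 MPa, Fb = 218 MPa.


f_a = P / A = 384000.0 / 2460 = 156.0976 MPa
f_b = M / S = 85000000.0 / 186000.0 = 456.9892 MPa
Ratio = f_a / Fa + f_b / Fb
= 156.0976 / 201 + 456.9892 / 218
= 2.8729 (dimensionless)

2.8729 (dimensionless)


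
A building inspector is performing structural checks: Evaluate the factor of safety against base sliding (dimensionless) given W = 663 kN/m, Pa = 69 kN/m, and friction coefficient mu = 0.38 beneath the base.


Resisting force = mu * W = 0.38 * 663 = 251.94 kN/m
FOS = Resisting / Driving = 251.94 / 69
= 3.6513 (dimensionless)

3.6513 (dimensionless)


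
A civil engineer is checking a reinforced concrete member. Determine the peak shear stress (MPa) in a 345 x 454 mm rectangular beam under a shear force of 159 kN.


A = b * h = 345 * 454 = 156630 mm^2
V = 159 kN = 159000.0 N
tau_max = 1.5 * V / A = 1.5 * 159000.0 / 156630
= 1.5227 MPa

1.5227 MPa


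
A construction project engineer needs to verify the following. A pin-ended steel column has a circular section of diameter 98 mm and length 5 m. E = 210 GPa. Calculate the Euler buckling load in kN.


I = pi * d^4 / 64 = 4527664.12 mm^4
L = 5000.0 mm
P_cr = pi^2 * E * I / L^2
= 9.8696 * 210000.0 * 4527664.12 / 5000.0^2
= 375364.53 N = 375.3645 kN

375.3645 kN


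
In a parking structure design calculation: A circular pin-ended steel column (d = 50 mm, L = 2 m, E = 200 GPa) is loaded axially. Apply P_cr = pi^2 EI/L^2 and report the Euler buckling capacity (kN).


I = pi * d^4 / 64 = 306796.16 mm^4
L = 2000.0 mm
P_cr = pi^2 * E * I / L^2
= 9.8696 * 200000.0 * 306796.16 / 2000.0^2
= 151397.84 N = 151.3978 kN

151.3978 kN


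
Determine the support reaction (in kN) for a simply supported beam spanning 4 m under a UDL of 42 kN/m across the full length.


Total load = w * L = 42 * 4 = 168 kN
By symmetry, each reaction R = total / 2 = 168 / 2 = 84.0 kN

84.0 kN


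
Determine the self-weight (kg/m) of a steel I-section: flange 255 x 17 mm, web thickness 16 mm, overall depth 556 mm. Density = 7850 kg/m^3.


A_flanges = 2 * 255 * 17 = 8670 mm^2
A_web = (556 - 2 * 17) * 16 = 8352 mm^2
A_total = 8670 + 8352 = 17022 mm^2 = 0.017022 m^2
Weight = rho * A = 7850 * 0.017022 = 133.6227 kg/m

133.6227 kg/m


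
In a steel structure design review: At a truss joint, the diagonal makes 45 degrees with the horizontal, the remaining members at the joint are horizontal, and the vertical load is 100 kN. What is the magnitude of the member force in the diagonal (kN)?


At the joint, only the diagonal has a vertical component, so vertical equilibrium gives:
F * sin(45) = 100
F = 100 / sin(45)
= 100 / 0.707107
= 141.42 kN

141.42 kN


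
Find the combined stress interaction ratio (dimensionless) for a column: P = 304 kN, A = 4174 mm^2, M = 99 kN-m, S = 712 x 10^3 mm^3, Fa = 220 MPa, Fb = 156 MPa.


f_a = P / A = 304000.0 / 4174 = 72.8318 MPa
f_b = M / S = 99000000.0 / 712000.0 = 139.0449 MPa
Ratio = f_a / Fa + f_b / Fb
= 72.8318 / 220 + 139.0449 / 156
= 1.2224 (dimensionless)

1.2224 (dimensionless)


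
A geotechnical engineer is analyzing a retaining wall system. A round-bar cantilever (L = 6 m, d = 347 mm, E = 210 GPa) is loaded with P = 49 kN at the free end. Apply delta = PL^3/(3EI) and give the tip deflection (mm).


I = pi * d^4 / 64 = pi * 347^4 / 64 = 711684976.18 mm^4
L = 6000.0 mm, P = 49000.0 N, E = 210000.0 MPa
delta = P * L^3 / (3 * E * I)
= 49000.0 * 6000.0^3 / (3 * 210000.0 * 711684976.18)
= 23.606 mm

23.606 mm


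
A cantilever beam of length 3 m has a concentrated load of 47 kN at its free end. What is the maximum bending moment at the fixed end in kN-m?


For a cantilever with a point load at the free end:
M_max = P * L = 47 * 3 = 141 kN-m

141 kN-m


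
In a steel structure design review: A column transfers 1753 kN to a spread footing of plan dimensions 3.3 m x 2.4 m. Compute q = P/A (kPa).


A = 3.3 * 2.4 = 7.92 m^2
q = P / A = 1753 / 7.92
= 221.3384 kPa

221.3384 kPa


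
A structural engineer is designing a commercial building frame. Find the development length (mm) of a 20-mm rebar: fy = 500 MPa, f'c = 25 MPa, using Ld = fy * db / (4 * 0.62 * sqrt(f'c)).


Ld = (fy * db) / (4 * 0.62 * sqrt(f'c))
= (500 * 20) / (4 * 0.62 * sqrt(25))
= 10000 / 12.4
= 806.45 mm

806.45 mm


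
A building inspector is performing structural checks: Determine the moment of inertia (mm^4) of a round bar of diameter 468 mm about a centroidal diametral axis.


r = d / 2 = 468 / 2 = 234.0 mm
I = pi * r^4 / 4 = pi * 234.0^4 / 4
= 2354796117.04 mm^4

2354796117.04 mm^4


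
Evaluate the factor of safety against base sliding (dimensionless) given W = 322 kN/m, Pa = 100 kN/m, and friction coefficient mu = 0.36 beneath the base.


Resisting force = mu * W = 0.36 * 322 = 115.92 kN/m
FOS = Resisting / Driving = 115.92 / 100
= 1.1592 (dimensionless)

1.1592 (dimensionless)


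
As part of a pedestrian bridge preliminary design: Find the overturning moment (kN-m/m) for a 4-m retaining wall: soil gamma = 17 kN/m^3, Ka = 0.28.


Pa = 0.5 * Ka * gamma * H^2
= 0.5 * 0.28 * 17 * 4^2
= 38.08 kN/m
Arm = H / 3 = 4 / 3 = 1.3333 m
Mo = Pa * arm = Pa * H / 3 = 38.08 * 4 / 3 = 50.7733 kN-m/m

50.7733 kN-m/m


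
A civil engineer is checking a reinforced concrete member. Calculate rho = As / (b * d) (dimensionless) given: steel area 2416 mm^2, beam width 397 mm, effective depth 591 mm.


rho = As / (b * d)
= 2416 / (397 * 591)
= 2416 / 234627
= 0.010297 (dimensionless)

0.010297 (dimensionless)


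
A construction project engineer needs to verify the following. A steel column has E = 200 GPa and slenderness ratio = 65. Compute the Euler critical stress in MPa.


sigma_cr = pi^2 * E / lambda^2
= 9.8696 * 200000.0 / 65^2
= 9.8696 * 200000.0 / 4225
= 467.2002 MPa

467.2002 MPa


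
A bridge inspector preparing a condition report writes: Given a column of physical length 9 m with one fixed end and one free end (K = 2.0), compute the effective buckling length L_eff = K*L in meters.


L_eff = K * L
= 2.0 * 9
= 18.0 m

18.0 m


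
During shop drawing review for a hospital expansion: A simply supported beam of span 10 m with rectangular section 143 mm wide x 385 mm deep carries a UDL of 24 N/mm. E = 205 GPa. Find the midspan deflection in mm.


I = 143 * 385^3 / 12 = 680043947.92 mm^4
L = 10000.0 mm, w = 24 N/mm, E = 205000.0 MPa
delta = 5 * w * L^4 / (384 * E * I)
= 5 * 24 * 10000.0^4 / (384 * 205000.0 * 680043947.92)
= 22.4161 mm

22.4161 mm


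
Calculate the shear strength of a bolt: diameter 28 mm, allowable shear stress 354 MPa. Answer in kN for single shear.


A = pi * d^2 / 4 = pi * 28^2 / 4 = 615.7522 mm^2
V = f_v * A / 1000 = 354 * 615.7522 / 1000
= 217.9763 kN

217.9763 kN


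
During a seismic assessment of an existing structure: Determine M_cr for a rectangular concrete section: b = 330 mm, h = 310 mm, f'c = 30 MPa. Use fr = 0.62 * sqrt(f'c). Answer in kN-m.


fr = 0.62 * sqrt(30) = 0.62 * 5.4772 = 3.3959 MPa
I = 330 * 310^3 / 12 = 819252500.0 mm^4
y_t = 155.0 mm
M_cr = fr * I / y_t = 3.3959 * 819252500.0 / 155.0 N-mm
= 17.9489 kN-m

17.9489 kN-m


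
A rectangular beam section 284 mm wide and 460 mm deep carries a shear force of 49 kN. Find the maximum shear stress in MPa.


A = b * h = 284 * 460 = 130640 mm^2
V = 49 kN = 49000.0 N
tau_max = 1.5 * V / A = 1.5 * 49000.0 / 130640
= 0.5626 MPa

0.5626 MPa


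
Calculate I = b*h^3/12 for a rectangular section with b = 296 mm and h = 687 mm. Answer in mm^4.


I = b * h^3 / 12
= 296 * 687^3 / 12
= 296 * 324242703 / 12
= 7997986674.0 mm^4

7997986674.0 mm^4


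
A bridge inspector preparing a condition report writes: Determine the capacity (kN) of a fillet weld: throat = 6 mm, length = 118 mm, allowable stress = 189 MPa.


Strength = throat * length * allowable stress
= 6 * 118 * 189 N
= 133812 N
= 133.81 kN

133.81 kN


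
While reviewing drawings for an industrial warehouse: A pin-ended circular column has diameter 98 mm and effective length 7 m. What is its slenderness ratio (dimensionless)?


Radius of gyration r = d / 4 = 98 / 4 = 24.5 mm
L_eff = 7000.0 mm
Slenderness ratio = L / r = 7000.0 / 24.5 = 285.71 (dimensionless)

285.71 (dimensionless)


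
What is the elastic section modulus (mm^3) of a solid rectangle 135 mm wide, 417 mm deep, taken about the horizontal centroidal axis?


S = b * h^2 / 6
= 135 * 417^2 / 6
= 135 * 173889 / 6
= 3912502.5 mm^3

3912502.5 mm^3


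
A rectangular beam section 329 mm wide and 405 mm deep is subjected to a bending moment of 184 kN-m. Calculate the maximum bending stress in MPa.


I = b * h^3 / 12 = 329 * 405^3 / 12 = 1821292593.75 mm^4
y = h / 2 = 405 / 2 = 202.5 mm
M = 184 kN-m = 184000000.0 N-mm
sigma = M * y / I = 184000000.0 * 202.5 / 1821292593.75
= 20.46 MPa

20.46 MPa


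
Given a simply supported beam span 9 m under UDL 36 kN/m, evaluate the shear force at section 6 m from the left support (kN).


R_A = w * L / 2 = 36 * 9 / 2 = 162.0 kN
V(x) = R_A - w * x = 162.0 - 36 * 6
= -54.0 kN

-54.0 kN


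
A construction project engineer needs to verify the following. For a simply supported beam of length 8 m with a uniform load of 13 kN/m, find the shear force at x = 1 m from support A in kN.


R_A = w * L / 2 = 13 * 8 / 2 = 52.0 kN
V(x) = R_A - w * x = 52.0 - 13 * 1
= 39.0 kN

39.0 kN


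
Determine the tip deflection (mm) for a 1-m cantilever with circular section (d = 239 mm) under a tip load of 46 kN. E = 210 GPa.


I = pi * d^4 / 64 = pi * 239^4 / 64 = 160162744.63 mm^4
L = 1000.0 mm, P = 46000.0 N, E = 210000.0 MPa
delta = P * L^3 / (3 * E * I)
= 46000.0 * 1000.0^3 / (3 * 210000.0 * 160162744.63)
= 0.4559 mm

0.4559 mm


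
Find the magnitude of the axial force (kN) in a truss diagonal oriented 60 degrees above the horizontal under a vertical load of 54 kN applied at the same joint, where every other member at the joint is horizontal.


At the joint, only the diagonal has a vertical component, so vertical equilibrium gives:
F * sin(60) = 54
F = 54 / sin(60)
= 54 / 0.866025
= 62.35 kN

62.35 kN


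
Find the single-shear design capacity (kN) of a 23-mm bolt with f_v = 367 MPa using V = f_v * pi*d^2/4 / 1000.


A = pi * d^2 / 4 = pi * 23^2 / 4 = 415.4756 mm^2
V = f_v * A / 1000 = 367 * 415.4756 / 1000
= 152.4796 kN

152.4796 kN


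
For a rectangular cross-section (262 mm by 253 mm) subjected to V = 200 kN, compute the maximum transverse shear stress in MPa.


A = b * h = 262 * 253 = 66286 mm^2
V = 200 kN = 200000.0 N
tau_max = 1.5 * V / A = 1.5 * 200000.0 / 66286
= 4.5258 MPa

4.5258 MPa


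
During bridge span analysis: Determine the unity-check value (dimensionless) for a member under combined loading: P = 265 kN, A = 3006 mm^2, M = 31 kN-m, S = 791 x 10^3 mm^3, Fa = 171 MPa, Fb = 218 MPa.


f_a = P / A = 265000.0 / 3006 = 88.157 MPa
f_b = M / S = 31000000.0 / 791000.0 = 39.1909 MPa
Ratio = f_a / Fa + f_b / Fb
= 88.157 / 171 + 39.1909 / 218
= 0.6953 (dimensionless)

0.6953 (dimensionless)


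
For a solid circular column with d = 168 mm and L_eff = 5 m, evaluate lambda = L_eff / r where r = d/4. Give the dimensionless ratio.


Radius of gyration r = d / 4 = 168 / 4 = 42.0 mm
L_eff = 5000.0 mm
Slenderness ratio = L / r = 5000.0 / 42.0 = 119.05 (dimensionless)

119.05 (dimensionless)


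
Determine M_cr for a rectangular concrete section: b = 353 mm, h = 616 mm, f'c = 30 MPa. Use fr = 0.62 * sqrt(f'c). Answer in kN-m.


fr = 0.62 * sqrt(30) = 0.62 * 5.4772 = 3.3959 MPa
I = 353 * 616^3 / 12 = 6875995690.67 mm^4
y_t = 308.0 mm
M_cr = fr * I / y_t = 3.3959 * 6875995690.67 / 308.0 N-mm
= 75.8119 kN-m

75.8119 kN-m


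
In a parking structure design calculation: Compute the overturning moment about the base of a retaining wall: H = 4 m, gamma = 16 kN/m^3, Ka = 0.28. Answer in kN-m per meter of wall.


Pa = 0.5 * Ka * gamma * H^2
= 0.5 * 0.28 * 16 * 4^2
= 35.84 kN/m
Arm = H / 3 = 4 / 3 = 1.3333 m
Mo = Pa * arm = Pa * H / 3 = 35.84 * 4 / 3 = 47.7867 kN-m/m

47.7867 kN-m/m


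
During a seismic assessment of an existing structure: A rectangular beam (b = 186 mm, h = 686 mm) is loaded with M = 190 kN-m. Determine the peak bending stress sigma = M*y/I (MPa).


I = b * h^3 / 12 = 186 * 686^3 / 12 = 5003847268.0 mm^4
y = h / 2 = 686 / 2 = 343.0 mm
M = 190 kN-m = 190000000.0 N-mm
sigma = M * y / I = 190000000.0 * 343.0 / 5003847268.0
= 13.02 MPa

13.02 MPa


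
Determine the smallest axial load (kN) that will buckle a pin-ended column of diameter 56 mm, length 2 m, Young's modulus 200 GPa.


I = pi * d^4 / 64 = 482749.69 mm^4
L = 2000.0 mm
P_cr = pi^2 * E * I / L^2
= 9.8696 * 200000.0 * 482749.69 / 2000.0^2
= 238227.42 N = 238.2274 kN

238.2274 kN


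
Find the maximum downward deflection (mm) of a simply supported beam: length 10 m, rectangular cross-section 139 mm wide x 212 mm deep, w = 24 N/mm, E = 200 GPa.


I = 139 * 212^3 / 12 = 110367482.67 mm^4
L = 10000.0 mm, w = 24 N/mm, E = 200000.0 MPa
delta = 5 * w * L^4 / (384 * E * I)
= 5 * 24 * 10000.0^4 / (384 * 200000.0 * 110367482.67)
= 141.5725 mm

141.5725 mm


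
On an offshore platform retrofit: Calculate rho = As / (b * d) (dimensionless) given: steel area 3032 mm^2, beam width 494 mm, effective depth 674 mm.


rho = As / (b * d)
= 3032 / (494 * 674)
= 3032 / 332956
= 0.009106 (dimensionless)

0.009106 (dimensionless)


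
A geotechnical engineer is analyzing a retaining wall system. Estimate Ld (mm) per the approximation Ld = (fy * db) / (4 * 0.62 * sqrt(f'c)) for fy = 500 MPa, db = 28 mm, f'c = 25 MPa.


Ld = (fy * db) / (4 * 0.62 * sqrt(f'c))
= (500 * 28) / (4 * 0.62 * sqrt(25))
= 14000 / 12.4
= 1129.03 mm

1129.03 mm


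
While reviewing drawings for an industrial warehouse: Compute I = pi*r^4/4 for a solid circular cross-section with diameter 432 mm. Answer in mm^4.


r = d / 2 = 432 / 2 = 216.0 mm
I = pi * r^4 / 4 = pi * 216.0^4 / 4
= 1709640848.81 mm^4

1709640848.81 mm^4


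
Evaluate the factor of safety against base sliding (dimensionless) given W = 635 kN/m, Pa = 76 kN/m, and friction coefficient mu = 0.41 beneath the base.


Resisting force = mu * W = 0.41 * 635 = 260.35 kN/m
FOS = Resisting / Driving = 260.35 / 76
= 3.4257 (dimensionless)

3.4257 (dimensionless)


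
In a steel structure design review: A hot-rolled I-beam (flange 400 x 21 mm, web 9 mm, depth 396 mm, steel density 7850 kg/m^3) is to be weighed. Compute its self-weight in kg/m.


A_flanges = 2 * 400 * 21 = 16800 mm^2
A_web = (396 - 2 * 21) * 9 = 3186 mm^2
A_total = 16800 + 3186 = 19986 mm^2 = 0.019986 m^2
Weight = rho * A = 7850 * 0.019986 = 156.8901 kg/m

156.8901 kg/m


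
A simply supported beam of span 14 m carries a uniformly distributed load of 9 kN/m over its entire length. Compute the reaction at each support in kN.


Total load = w * L = 9 * 14 = 126 kN
By symmetry, each reaction R = total / 2 = 126 / 2 = 63.0 kN

63.0 kN


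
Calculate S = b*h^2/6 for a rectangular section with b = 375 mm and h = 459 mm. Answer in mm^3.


S = b * h^2 / 6
= 375 * 459^2 / 6
= 375 * 210681 / 6
= 13167562.5 mm^3

13167562.5 mm^3


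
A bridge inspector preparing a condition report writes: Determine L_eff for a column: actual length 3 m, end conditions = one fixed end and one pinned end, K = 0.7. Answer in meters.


L_eff = K * L
= 0.7 * 3
= 2.1 m

2.1 m


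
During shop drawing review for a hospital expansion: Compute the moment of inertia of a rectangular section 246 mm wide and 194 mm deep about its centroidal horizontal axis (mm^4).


I = b * h^3 / 12
= 246 * 194^3 / 12
= 246 * 7301384 / 12
= 149678372.0 mm^4

149678372.0 mm^4


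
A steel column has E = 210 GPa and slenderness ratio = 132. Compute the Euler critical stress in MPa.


sigma_cr = pi^2 * E / lambda^2
= 9.8696 * 210000.0 / 132^2
= 9.8696 * 210000.0 / 17424
= 118.9518 MPa

118.9518 MPa


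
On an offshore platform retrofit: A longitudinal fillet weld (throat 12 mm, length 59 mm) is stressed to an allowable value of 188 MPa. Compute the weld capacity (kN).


Strength = throat * length * allowable stress
= 12 * 59 * 188 N
= 133104 N
= 133.1 kN

133.1 kN


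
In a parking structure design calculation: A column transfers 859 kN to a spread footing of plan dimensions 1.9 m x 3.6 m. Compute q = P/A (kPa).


A = 1.9 * 3.6 = 6.84 m^2
q = P / A = 859 / 6.84
= 125.5848 kPa

125.5848 kPa


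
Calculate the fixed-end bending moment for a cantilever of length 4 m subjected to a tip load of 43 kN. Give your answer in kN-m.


For a cantilever with a point load at the free end:
M_max = P * L = 43 * 4 = 172 kN-m

172 kN-m


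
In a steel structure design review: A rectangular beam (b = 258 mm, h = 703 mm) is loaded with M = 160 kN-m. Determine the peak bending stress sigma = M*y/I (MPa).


I = b * h^3 / 12 = 258 * 703^3 / 12 = 7469721930.5 mm^4
y = h / 2 = 703 / 2 = 351.5 mm
M = 160 kN-m = 160000000.0 N-mm
sigma = M * y / I = 160000000.0 * 351.5 / 7469721930.5
= 7.53 MPa

7.53 MPa


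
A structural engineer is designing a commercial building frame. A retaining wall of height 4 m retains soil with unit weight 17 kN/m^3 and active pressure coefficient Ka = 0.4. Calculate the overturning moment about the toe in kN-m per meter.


Pa = 0.5 * Ka * gamma * H^2
= 0.5 * 0.4 * 17 * 4^2
= 54.4 kN/m
Arm = H / 3 = 4 / 3 = 1.3333 m
Mo = Pa * arm = Pa * H / 3 = 54.4 * 4 / 3 = 72.5333 kN-m/m

72.5333 kN-m/m


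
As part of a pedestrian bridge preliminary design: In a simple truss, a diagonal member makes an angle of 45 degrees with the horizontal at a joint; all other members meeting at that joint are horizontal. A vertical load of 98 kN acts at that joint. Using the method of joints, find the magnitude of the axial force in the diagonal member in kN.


At the joint, only the diagonal has a vertical component, so vertical equilibrium gives:
F * sin(45) = 98
F = 98 / sin(45)
= 98 / 0.707107
= 138.59 kN

138.59 kN


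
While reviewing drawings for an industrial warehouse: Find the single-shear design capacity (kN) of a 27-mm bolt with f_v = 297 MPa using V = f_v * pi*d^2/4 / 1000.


A = pi * d^2 / 4 = pi * 27^2 / 4 = 572.5553 mm^2
V = f_v * A / 1000 = 297 * 572.5553 / 1000
= 170.0489 kN

170.0489 kN


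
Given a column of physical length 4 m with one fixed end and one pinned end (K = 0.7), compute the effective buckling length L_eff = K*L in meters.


L_eff = K * L
= 0.7 * 4
= 2.8 m

2.8 m


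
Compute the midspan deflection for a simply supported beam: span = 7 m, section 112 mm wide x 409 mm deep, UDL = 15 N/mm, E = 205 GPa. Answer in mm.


I = 112 * 409^3 / 12 = 638567337.33 mm^4
L = 7000.0 mm, w = 15 N/mm, E = 205000.0 MPa
delta = 5 * w * L^4 / (384 * E * I)
= 5 * 15 * 7000.0^4 / (384 * 205000.0 * 638567337.33)
= 3.5823 mm

3.5823 mm


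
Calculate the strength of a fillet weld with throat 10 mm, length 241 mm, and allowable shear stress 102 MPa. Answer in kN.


Strength = throat * length * allowable stress
= 10 * 241 * 102 N
= 245820 N
= 245.82 kN

245.82 kN


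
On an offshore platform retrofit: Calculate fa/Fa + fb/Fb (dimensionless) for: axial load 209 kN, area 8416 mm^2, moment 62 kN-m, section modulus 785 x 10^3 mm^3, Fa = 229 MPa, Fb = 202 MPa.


f_a = P / A = 209000.0 / 8416 = 24.8337 MPa
f_b = M / S = 62000000.0 / 785000.0 = 78.9809 MPa
Ratio = f_a / Fa + f_b / Fb
= 24.8337 / 229 + 78.9809 / 202
= 0.4994 (dimensionless)

0.4994 (dimensionless)


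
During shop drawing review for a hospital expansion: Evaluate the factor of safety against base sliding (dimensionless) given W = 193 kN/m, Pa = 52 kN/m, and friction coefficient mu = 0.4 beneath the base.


Resisting force = mu * W = 0.4 * 193 = 77.2 kN/m
FOS = Resisting / Driving = 77.2 / 52
= 1.4846 (dimensionless)

1.4846 (dimensionless)


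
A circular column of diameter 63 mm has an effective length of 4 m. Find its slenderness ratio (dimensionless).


Radius of gyration r = d / 4 = 63 / 4 = 15.75 mm
L_eff = 4000.0 mm
Slenderness ratio = L / r = 4000.0 / 15.75 = 253.97 (dimensionless)

253.97 (dimensionless)


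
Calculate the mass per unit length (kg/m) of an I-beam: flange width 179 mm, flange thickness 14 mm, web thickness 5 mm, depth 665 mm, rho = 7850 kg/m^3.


A_flanges = 2 * 179 * 14 = 5012 mm^2
A_web = (665 - 2 * 14) * 5 = 3185 mm^2
A_total = 5012 + 3185 = 8197 mm^2 = 0.008197 m^2
Weight = rho * A = 7850 * 0.008197 = 64.3465 kg/m

64.3465 kg/m


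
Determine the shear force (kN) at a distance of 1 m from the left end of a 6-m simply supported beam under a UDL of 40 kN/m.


R_A = w * L / 2 = 40 * 6 / 2 = 120.0 kN
V(x) = R_A - w * x = 120.0 - 40 * 1
= 80.0 kN

80.0 kN


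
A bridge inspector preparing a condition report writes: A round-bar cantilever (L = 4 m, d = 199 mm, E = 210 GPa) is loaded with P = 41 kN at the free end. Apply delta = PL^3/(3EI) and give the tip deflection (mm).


I = pi * d^4 / 64 = pi * 199^4 / 64 = 76980761.76 mm^4
L = 4000.0 mm, P = 41000.0 N, E = 210000.0 MPa
delta = P * L^3 / (3 * E * I)
= 41000.0 * 4000.0^3 / (3 * 210000.0 * 76980761.76)
= 54.1055 mm

54.1055 mm


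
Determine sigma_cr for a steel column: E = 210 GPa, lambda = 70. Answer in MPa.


sigma_cr = pi^2 * E / lambda^2
= 9.8696 * 210000.0 / 70^2
= 9.8696 * 210000.0 / 4900
= 422.983 MPa

422.983 MPa


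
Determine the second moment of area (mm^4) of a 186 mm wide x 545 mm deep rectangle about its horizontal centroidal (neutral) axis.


I = b * h^3 / 12
= 186 * 545^3 / 12
= 186 * 161878625 / 12
= 2509118687.5 mm^4

2509118687.5 mm^4


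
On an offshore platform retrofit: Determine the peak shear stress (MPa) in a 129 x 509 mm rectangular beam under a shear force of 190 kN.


A = b * h = 129 * 509 = 65661 mm^2
V = 190 kN = 190000.0 N
tau_max = 1.5 * V / A = 1.5 * 190000.0 / 65661
= 4.3405 MPa

4.3405 MPa


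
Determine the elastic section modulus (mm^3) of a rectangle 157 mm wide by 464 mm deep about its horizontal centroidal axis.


S = b * h^2 / 6
= 157 * 464^2 / 6
= 157 * 215296 / 6
= 5633578.67 mm^3

5633578.67 mm^3


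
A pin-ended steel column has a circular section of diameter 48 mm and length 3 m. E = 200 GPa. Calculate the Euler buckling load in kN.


I = pi * d^4 / 64 = 260576.26 mm^4
L = 3000.0 mm
P_cr = pi^2 * E * I / L^2
= 9.8696 * 200000.0 * 260576.26 / 3000.0^2
= 57150.77 N = 57.1508 kN

57.1508 kN


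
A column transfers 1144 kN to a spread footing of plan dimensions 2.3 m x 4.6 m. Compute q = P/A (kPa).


A = 2.3 * 4.6 = 10.58 m^2
q = P / A = 1144 / 10.58
= 108.1285 kPa

108.1285 kPa


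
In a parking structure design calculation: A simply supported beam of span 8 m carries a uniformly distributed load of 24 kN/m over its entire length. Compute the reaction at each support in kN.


Total load = w * L = 24 * 8 = 192 kN
By symmetry, each reaction R = total / 2 = 192 / 2 = 96.0 kN

96.0 kN


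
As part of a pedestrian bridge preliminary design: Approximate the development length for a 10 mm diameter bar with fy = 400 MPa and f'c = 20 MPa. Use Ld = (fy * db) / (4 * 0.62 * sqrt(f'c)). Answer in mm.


Ld = (fy * db) / (4 * 0.62 * sqrt(f'c))
= (400 * 10) / (4 * 0.62 * sqrt(20))
= 4000 / 11.0909
= 360.66 mm

360.66 mm


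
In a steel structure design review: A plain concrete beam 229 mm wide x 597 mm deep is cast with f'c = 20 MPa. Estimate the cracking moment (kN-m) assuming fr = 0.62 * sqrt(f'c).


fr = 0.62 * sqrt(20) = 0.62 * 4.4721 = 2.7727 MPa
I = 229 * 597^3 / 12 = 4060478634.75 mm^4
y_t = 298.5 mm
M_cr = fr * I / y_t = 2.7727 * 4060478634.75 / 298.5 N-mm
= 37.7172 kN-m

37.7172 kN-m


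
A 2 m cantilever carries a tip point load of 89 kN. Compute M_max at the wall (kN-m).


For a cantilever with a point load at the free end:
M_max = P * L = 89 * 2 = 178 kN-m

178 kN-m


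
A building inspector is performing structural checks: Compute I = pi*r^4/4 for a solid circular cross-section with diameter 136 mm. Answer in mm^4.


r = d / 2 = 136 / 2 = 68.0 mm
I = pi * r^4 / 4 = pi * 68.0^4 / 4
= 16792893.44 mm^4

16792893.44 mm^4


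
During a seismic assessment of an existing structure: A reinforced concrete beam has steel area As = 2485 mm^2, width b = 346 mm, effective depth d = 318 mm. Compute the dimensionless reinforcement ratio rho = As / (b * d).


rho = As / (b * d)
= 2485 / (346 * 318)
= 2485 / 110028
= 0.022585 (dimensionless)

0.022585 (dimensionless)


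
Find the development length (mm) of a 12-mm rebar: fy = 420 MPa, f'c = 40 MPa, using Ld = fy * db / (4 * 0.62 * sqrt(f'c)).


Ld = (fy * db) / (4 * 0.62 * sqrt(f'c))
= (420 * 12) / (4 * 0.62 * sqrt(40))
= 5040 / 15.6849
= 321.33 mm

321.33 mm


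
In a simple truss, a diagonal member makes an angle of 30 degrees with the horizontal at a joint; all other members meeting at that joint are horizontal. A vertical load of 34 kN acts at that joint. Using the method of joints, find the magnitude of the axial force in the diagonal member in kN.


At the joint, only the diagonal has a vertical component, so vertical equilibrium gives:
F * sin(30) = 34
F = 34 / sin(30)
= 34 / 0.5
= 68.0 kN

68.0 kN


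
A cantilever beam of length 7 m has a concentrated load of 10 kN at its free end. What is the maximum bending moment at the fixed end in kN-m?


For a cantilever with a point load at the free end:
M_max = P * L = 10 * 7 = 70 kN-m

70 kN-m


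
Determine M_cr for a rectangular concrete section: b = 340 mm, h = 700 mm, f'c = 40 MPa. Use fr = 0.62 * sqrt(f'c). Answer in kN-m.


fr = 0.62 * sqrt(40) = 0.62 * 6.3246 = 3.9212 MPa
I = 340 * 700^3 / 12 = 9718333333.33 mm^4
y_t = 350.0 mm
M_cr = fr * I / y_t = 3.9212 * 9718333333.33 / 350.0 N-mm
= 108.8793 kN-m

108.8793 kN-m


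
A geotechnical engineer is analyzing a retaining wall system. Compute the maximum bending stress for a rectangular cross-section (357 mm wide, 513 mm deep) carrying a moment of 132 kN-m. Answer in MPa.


I = b * h^3 / 12 = 357 * 513^3 / 12 = 4016419485.75 mm^4
y = h / 2 = 513 / 2 = 256.5 mm
M = 132 kN-m = 132000000.0 N-mm
sigma = M * y / I = 132000000.0 * 256.5 / 4016419485.75
= 8.43 MPa

8.43 MPa


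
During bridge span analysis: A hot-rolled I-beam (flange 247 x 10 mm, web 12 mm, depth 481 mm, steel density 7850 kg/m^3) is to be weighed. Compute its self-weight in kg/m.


A_flanges = 2 * 247 * 10 = 4940 mm^2
A_web = (481 - 2 * 10) * 12 = 5532 mm^2
A_total = 4940 + 5532 = 10472 mm^2 = 0.010472 m^2
Weight = rho * A = 7850 * 0.010472 = 82.2052 kg/m

82.2052 kg/m


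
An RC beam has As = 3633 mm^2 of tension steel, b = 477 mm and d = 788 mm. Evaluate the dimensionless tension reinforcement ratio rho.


rho = As / (b * d)
= 3633 / (477 * 788)
= 3633 / 375876
= 0.009665 (dimensionless)

0.009665 (dimensionless)


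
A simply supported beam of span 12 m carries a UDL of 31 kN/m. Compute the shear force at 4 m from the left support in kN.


R_A = w * L / 2 = 31 * 12 / 2 = 186.0 kN
V(x) = R_A - w * x = 186.0 - 31 * 4
= 62.0 kN

62.0 kN


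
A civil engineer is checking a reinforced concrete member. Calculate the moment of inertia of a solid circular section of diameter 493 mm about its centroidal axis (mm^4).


r = d / 2 = 493 / 2 = 246.5 mm
I = pi * r^4 / 4 = pi * 246.5^4 / 4
= 2899730094.25 mm^4

2899730094.25 mm^4


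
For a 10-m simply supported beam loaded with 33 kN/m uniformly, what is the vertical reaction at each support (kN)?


Total load = w * L = 33 * 10 = 330 kN
By symmetry, each reaction R = total / 2 = 330 / 2 = 165.0 kN

165.0 kN


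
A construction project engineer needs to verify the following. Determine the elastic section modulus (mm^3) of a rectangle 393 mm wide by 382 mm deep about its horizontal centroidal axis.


S = b * h^2 / 6
= 393 * 382^2 / 6
= 393 * 145924 / 6
= 9558022.0 mm^3

9558022.0 mm^3


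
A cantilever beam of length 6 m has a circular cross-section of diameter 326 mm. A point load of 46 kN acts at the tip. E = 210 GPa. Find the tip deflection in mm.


I = pi * d^4 / 64 = pi * 326^4 / 64 = 554421800.61 mm^4
L = 6000.0 mm, P = 46000.0 N, E = 210000.0 MPa
delta = P * L^3 / (3 * E * I)
= 46000.0 * 6000.0^3 / (3 * 210000.0 * 554421800.61)
= 28.4466 mm

28.4466 mm


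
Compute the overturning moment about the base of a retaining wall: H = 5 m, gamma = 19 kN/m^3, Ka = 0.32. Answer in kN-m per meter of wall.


Pa = 0.5 * Ka * gamma * H^2
= 0.5 * 0.32 * 19 * 5^2
= 76.0 kN/m
Arm = H / 3 = 5 / 3 = 1.6667 m
Mo = Pa * arm = Pa * H / 3 = 76.0 * 5 / 3 = 126.6667 kN-m/m

126.6667 kN-m/m


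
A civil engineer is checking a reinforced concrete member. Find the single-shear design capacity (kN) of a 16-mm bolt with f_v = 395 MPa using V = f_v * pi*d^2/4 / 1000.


A = pi * d^2 / 4 = pi * 16^2 / 4 = 201.0619 mm^2
V = f_v * A / 1000 = 395 * 201.0619 / 1000
= 79.4195 kN

79.4195 kN


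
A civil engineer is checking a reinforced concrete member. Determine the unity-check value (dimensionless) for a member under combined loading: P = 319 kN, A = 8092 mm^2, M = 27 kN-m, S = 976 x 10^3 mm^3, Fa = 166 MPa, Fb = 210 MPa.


f_a = P / A = 319000.0 / 8092 = 39.4217 MPa
f_b = M / S = 27000000.0 / 976000.0 = 27.6639 MPa
Ratio = f_a / Fa + f_b / Fb
= 39.4217 / 166 + 27.6639 / 210
= 0.3692 (dimensionless)

0.3692 (dimensionless)
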